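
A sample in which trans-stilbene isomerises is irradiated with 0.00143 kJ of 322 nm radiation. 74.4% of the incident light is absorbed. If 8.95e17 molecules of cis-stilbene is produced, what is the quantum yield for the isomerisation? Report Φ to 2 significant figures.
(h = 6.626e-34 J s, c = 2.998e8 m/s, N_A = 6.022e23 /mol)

Φ = 0.52

Product: 8.95e17 / 6.022e23 = 1.486e-6 mol.
Photon energy at 322 nm: hc/λ = (6.626e-34)(2.998e8)/(322e-9) = 6.169e-19 J.
Incident energy: 0.00143 kJ = 1.43 J.
Photons incident: 1.43 / 6.169e-19 = 2.318e18, i.e. 2.318e18/6.022e23 = 3.849e-6 mol.
Photons absorbed: 0.744 × 3.849e-6 = 2.864e-6 mol.
Φ = 1.486e-6 mol / 2.864e-6 mol photons = 0.52.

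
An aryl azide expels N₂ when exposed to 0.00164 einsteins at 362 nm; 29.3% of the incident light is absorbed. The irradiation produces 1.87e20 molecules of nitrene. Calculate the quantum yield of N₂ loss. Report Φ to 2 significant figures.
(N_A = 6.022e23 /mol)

Φ = 0.65

Product: 1.87e20 / 6.022e23 = 3.105e-4 mol.
Photons absorbed: 0.293 × 0.00164 = 4.805e-4 mol.
Φ = 3.105e-4 mol / 4.805e-4 mol photons = 0.65.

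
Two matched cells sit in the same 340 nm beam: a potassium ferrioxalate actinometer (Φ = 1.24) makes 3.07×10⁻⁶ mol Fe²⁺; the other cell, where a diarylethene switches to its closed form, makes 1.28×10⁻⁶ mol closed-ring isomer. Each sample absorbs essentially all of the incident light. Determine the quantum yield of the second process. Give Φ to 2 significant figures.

Photons absorbed by the actinometer: 3.07×10⁻⁶ / 1.24 = 2.476×10⁻⁶ mol.
Φ(unknown) = 1.28×10⁻⁶ / 2.476×10⁻⁶ = 0.52.

Φ = 0.52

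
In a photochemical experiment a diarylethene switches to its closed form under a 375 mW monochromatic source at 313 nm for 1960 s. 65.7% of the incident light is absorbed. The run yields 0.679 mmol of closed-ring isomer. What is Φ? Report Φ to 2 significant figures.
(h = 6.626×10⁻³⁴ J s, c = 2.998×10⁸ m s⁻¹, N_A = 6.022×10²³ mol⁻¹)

Product: 0.679 mmol = 6.79×10⁻⁴ mol.
Photon energy at 313 nm: hc/λ = (6.626×10⁻³⁴)(2.998×10⁸)/(313×10⁻⁹) = 6.347×10⁻¹⁹ J.
Energy delivered: (375 mW)(1960 s) = 735.0 J.
Photons incident: 735.0 / 6.347×10⁻¹⁹ = 1.158×10²¹, i.e. 1.158×10²¹/6.022×10²³ = 0.001923 mol.
Photons absorbed: 0.657 × 0.001923 = 0.001263 mol.
Φ = 6.79×10⁻⁴ mol / 0.001263 mol photons = 0.54.

Φ = 0.54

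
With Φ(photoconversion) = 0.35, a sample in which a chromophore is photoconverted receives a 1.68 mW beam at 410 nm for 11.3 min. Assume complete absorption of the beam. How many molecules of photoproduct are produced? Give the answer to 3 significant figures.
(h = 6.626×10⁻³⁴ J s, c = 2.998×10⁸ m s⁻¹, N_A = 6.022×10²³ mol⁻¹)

8.23×10¹⁷ molecules

Photon energy at 410 nm: hc/λ = (6.626×10⁻³⁴)(2.998×10⁸)/(410×10⁻⁹) = 4.845×10⁻¹⁹ J.
Energy delivered: (1.68 mW)(678 s) = 1.139 J.
Photons incident: 1.139 / 4.845×10⁻¹⁹ = 2.351×10¹⁸, i.e. 2.351×10¹⁸/6.022×10²³ = 3.904×10⁻⁶ mol.
Product: Φ × n_abs = 0.35 × 3.904×10⁻⁶ = 1.366×10⁻⁶ mol.
As a count: 1.366×10⁻⁶ × 6.022×10²³ = 8.23×10¹⁷.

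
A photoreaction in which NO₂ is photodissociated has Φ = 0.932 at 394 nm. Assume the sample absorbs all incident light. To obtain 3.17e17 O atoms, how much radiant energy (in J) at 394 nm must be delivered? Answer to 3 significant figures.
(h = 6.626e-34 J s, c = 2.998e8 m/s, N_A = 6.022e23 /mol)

0.171 J

Product: 3.17e17 / 6.022e23 = 5.264e-7 mol.
Photons that must be absorbed: 5.264e-7 / 0.932 = 5.648e-7 mol.
Photon energy: hc/λ = 5.042e-19 J; per mole, 3.036e5 J mol⁻¹.
Energy required: 5.648e-7 × 3.036e5 = 0.171 J.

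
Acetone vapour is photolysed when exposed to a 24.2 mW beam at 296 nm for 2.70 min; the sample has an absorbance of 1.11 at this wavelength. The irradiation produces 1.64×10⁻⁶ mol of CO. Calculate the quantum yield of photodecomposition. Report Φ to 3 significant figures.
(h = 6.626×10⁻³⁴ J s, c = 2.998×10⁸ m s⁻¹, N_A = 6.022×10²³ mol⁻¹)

Φ = 0.183

Photon energy at 296 nm: hc/λ = (6.626×10⁻³⁴)(2.998×10⁸)/(296×10⁻⁹) = 6.711×10⁻¹⁹ J.
Energy delivered: (24.2 mW)(162 s) = 3.920 J.
Photons incident: 3.920 / 6.711×10⁻¹⁹ = 5.841×10¹⁸, i.e. 5.841×10¹⁸/6.022×10²³ = 9.699×10⁻⁶ mol.
Fraction absorbed: 1 − 10^(−1.11) = 0.9224.
Photons absorbed: 0.9224 × 9.699×10⁻⁶ = 8.946×10⁻⁶ mol.
Φ = 1.64×10⁻⁶ mol / 8.946×10⁻⁶ mol photons = 0.183.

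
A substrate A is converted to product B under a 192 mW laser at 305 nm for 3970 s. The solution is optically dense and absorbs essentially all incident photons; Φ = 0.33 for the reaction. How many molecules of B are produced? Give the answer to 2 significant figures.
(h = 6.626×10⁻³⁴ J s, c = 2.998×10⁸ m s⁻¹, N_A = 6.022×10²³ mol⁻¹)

3.9×10²⁰ molecules

Photon energy at 305 nm: hc/λ = (6.626×10⁻³⁴)(2.998×10⁸)/(305×10⁻⁹) = 6.513×10⁻¹⁹ J.
Energy delivered: (192 mW)(3970 s) = 762.2 J.
Photons incident: 762.2 / 6.513×10⁻¹⁹ = 1.170×10²¹, i.e. 1.170×10²¹/6.022×10²³ = 0.001943 mol.
Product: Φ × n_abs = 0.33 × 0.001943 = 6.412×10⁻⁴ mol.
As a count: 6.412×10⁻⁴ × 6.022×10²³ = 3.9×10²⁰.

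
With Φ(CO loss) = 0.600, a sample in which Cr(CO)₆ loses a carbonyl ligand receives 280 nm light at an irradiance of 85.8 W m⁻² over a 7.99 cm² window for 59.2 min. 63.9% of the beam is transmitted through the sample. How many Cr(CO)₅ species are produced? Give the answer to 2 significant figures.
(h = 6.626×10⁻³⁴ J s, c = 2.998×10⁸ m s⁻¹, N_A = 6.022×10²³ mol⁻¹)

Photon energy at 280 nm: hc/λ = (6.626×10⁻³⁴)(2.998×10⁸)/(280×10⁻⁹) = 7.095×10⁻¹⁹ J.
Energy delivered: (85.8 W m⁻²)(7.99×10⁻⁴ m²)(3552 s) = 243.5 J.
Photons incident: 243.5 / 7.095×10⁻¹⁹ = 3.432×10²⁰, i.e. 3.432×10²⁰/6.022×10²³ = 5.699×10⁻⁴ mol.
Fraction absorbed: 1 − 63.9/100 = 0.3610.
Photons absorbed: 0.3610 × 5.699×10⁻⁴ = 2.057×10⁻⁴ mol.
Product: Φ × n_abs = 0.600 × 2.057×10⁻⁴ = 1.234×10⁻⁴ mol.
As a count: 1.234×10⁻⁴ × 6.022×10²³ = 7.4×10¹⁹.

7.4×10¹⁹ species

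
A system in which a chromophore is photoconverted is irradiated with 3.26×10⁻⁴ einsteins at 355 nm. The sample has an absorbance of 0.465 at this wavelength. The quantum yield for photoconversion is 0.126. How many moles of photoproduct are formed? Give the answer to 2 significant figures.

2.7×10⁻⁵ mol

Fraction absorbed: 1 − 10^(−0.465) = 0.6572.
Photons absorbed: 0.6572 × 3.26×10⁻⁴ = 2.142×10⁻⁴ mol.
Product: Φ × n_abs = 0.126 × 2.142×10⁻⁴ = 2.699×10⁻⁵ mol.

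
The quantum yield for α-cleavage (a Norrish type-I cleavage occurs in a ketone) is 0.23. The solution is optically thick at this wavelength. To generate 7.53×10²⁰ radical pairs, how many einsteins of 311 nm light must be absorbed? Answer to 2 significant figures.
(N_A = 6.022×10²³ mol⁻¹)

0.0054 einstein

Product: 7.53×10²⁰ / 6.022×10²³ = 0.001250 mol.
Photons that must be absorbed: 0.001250 / 0.23 = 0.005435 mol.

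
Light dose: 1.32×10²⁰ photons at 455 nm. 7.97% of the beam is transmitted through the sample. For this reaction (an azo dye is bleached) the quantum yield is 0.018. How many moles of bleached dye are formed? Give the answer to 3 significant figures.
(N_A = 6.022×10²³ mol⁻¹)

3.63×10⁻⁶ mol

Moles of photons: 1.32×10²⁰ / 6.022×10²³ = 2.192×10⁻⁴ mol.
Fraction absorbed: 1 − 7.97/100 = 0.9203.
Photons absorbed: 0.9203 × 2.192×10⁻⁴ = 2.017×10⁻⁴ mol.
Product: Φ × n_abs = 0.018 × 2.017×10⁻⁴ = 3.631×10⁻⁶ mol.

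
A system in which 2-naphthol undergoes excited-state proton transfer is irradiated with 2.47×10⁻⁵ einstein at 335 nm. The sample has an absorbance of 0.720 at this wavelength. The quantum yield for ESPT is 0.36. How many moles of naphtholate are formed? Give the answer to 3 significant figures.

Fraction absorbed: 1 − 10^(−0.720) = 0.8095.
Photons absorbed: 0.8095 × 2.47×10⁻⁵ = 1.999×10⁻⁵ mol.
Product: Φ × n_abs = 0.36 × 1.999×10⁻⁵ = 7.196×10⁻⁶ mol.

7.20×10⁻⁶ mol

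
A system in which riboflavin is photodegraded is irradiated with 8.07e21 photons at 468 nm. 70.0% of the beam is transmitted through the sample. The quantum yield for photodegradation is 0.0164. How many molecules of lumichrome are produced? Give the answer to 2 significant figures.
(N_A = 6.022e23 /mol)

Moles of photons: 8.07e21 / 6.022e23 = 0.01340 mol.
Fraction absorbed: 1 − 70.0/100 = 0.3000.
Photons absorbed: 0.3000 × 0.01340 = 0.004020 mol.
Product: Φ × n_abs = 0.0164 × 0.004020 = 6.593e-5 mol.
As a count: 6.593e-5 × 6.022e23 = 4.0e19.

4.0e19 molecules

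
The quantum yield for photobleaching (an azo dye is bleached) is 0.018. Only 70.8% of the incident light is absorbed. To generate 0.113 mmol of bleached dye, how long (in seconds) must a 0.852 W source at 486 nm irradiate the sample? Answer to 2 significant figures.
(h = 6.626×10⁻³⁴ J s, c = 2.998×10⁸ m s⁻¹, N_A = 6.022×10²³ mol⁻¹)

Product: 0.113 mmol = 1.13×10⁻⁴ mol.
Photons that must be absorbed: 1.13×10⁻⁴ / 0.018 = 0.006278 mol.
Incident photons needed: 0.006278 / 0.708 = 0.008867 mol.
Photon energy: hc/λ = 4.087×10⁻¹⁹ J; per mole, 2.461×10⁵ J mol⁻¹.
Energy required: 0.008867 × 2.461×10⁵ = 2182 J.
Time: 2182 J / 0.852 W = 2600 s.

t ≈ 2600 s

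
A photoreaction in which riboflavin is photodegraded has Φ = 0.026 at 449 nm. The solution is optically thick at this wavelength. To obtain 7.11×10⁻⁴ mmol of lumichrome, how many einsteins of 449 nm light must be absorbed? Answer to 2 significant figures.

Product: 7.11×10⁻⁴ mmol = 7.11×10⁻⁷ mol.
Photons that must be absorbed: 7.11×10⁻⁷ / 0.026 = 2.735×10⁻⁵ mol.

2.7×10⁻⁵ einstein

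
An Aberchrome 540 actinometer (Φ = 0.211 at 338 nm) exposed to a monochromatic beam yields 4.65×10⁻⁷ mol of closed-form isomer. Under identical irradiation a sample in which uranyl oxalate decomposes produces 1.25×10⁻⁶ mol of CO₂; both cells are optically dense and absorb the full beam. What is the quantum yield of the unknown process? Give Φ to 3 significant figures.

Φ = 0.567

Photons absorbed by the actinometer: 4.65×10⁻⁷ / 0.211 = 2.204×10⁻⁶ mol.
Φ(unknown) = 1.25×10⁻⁶ / 2.204×10⁻⁶ = 0.567.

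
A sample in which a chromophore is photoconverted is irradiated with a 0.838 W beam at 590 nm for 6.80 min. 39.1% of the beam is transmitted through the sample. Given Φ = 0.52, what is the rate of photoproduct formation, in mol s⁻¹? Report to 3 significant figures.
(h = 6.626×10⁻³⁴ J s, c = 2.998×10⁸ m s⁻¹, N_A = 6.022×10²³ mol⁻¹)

1.31×10⁻⁶ mol s⁻¹

Photon energy at 590 nm: hc/λ = (6.626×10⁻³⁴)(2.998×10⁸)/(590×10⁻⁹) = 3.367×10⁻¹⁹ J.
Energy delivered: (0.838 W)(408 s) = 341.9 J.
Photons incident: 341.9 / 3.367×10⁻¹⁹ = 1.015×10²¹, i.e. 1.015×10²¹/6.022×10²³ = 0.001685 mol.
Fraction absorbed: 1 − 39.1/100 = 0.6090.
Photons absorbed: 0.6090 × 0.001685 = 0.001026 mol.
Product formed: 0.52 × 0.001026 = 5.335×10⁻⁴ mol.
Rate: 5.335×10⁻⁴ / 408 s = 1.31×10⁻⁶ mol s⁻¹.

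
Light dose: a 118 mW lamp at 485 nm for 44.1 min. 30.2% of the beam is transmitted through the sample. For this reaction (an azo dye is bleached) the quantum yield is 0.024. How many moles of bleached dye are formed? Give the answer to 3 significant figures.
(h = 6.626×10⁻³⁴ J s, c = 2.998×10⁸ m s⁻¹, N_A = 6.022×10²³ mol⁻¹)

Photon energy at 485 nm: hc/λ = (6.626×10⁻³⁴)(2.998×10⁸)/(485×10⁻⁹) = 4.096×10⁻¹⁹ J.
Energy delivered: (118 mW)(2646 s) = 312.2 J.
Photons incident: 312.2 / 4.096×10⁻¹⁹ = 7.622×10²⁰, i.e. 7.622×10²⁰/6.022×10²³ = 0.001266 mol.
Fraction absorbed: 1 − 30.2/100 = 0.6980.
Photons absorbed: 0.6980 × 0.001266 = 8.837×10⁻⁴ mol.
Product: Φ × n_abs = 0.024 × 8.837×10⁻⁴ = 2.121×10⁻⁵ mol.

2.12×10⁻⁵ mol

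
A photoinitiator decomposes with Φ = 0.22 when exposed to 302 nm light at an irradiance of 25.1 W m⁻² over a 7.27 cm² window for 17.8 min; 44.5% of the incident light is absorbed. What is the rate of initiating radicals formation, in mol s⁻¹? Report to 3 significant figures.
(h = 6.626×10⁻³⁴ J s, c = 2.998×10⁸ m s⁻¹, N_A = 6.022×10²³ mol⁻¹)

4.51×10⁻⁹ mol s⁻¹

Photon energy at 302 nm: hc/λ = (6.626×10⁻³⁴)(2.998×10⁸)/(302×10⁻⁹) = 6.578×10⁻¹⁹ J.
Energy delivered: (25.1 W m⁻²)(7.27×10⁻⁴ m²)(1068 s) = 19.49 J.
Photons incident: 19.49 / 6.578×10⁻¹⁹ = 2.963×10¹⁹, i.e. 2.963×10¹⁹/6.022×10²³ = 4.920×10⁻⁵ mol.
Photons absorbed: 0.445 × 4.920×10⁻⁵ = 2.189×10⁻⁵ mol.
Product formed: 0.22 × 2.189×10⁻⁵ = 4.816×10⁻⁶ mol.
Rate: 4.816×10⁻⁶ / 1068 s = 4.51×10⁻⁹ mol s⁻¹.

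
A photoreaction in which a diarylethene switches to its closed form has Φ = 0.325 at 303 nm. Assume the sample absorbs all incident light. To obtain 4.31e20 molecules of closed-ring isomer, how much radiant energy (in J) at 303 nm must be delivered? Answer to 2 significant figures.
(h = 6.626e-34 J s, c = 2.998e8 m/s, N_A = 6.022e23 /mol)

Product: 4.31e20 / 6.022e23 = 7.157e-4 mol.
Photons that must be absorbed: 7.157e-4 / 0.325 = 0.002202 mol.
Photon energy: hc/λ = 6.556e-19 J; per mole, 3.948e5 J mol⁻¹.
Energy required: 0.002202 × 3.948e5 = 870 J.

870 J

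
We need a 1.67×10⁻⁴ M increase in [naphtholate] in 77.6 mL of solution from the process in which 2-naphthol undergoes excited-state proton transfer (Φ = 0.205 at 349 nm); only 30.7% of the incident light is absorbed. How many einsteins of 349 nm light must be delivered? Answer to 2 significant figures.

2.1×10⁻⁴ einstein

Product: (1.67×10⁻⁴ M)(0.0776 L) = 1.296×10⁻⁵ mol.
Photons that must be absorbed: 1.296×10⁻⁵ / 0.205 = 6.322×10⁻⁵ mol.
Incident photons needed: 6.322×10⁻⁵ / 0.307 = 2.059×10⁻⁴ mol.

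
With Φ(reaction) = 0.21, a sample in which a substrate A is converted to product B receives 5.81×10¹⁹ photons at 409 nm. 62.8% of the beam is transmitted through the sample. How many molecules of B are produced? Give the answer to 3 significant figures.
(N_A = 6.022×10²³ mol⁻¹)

Moles of photons: 5.81×10¹⁹ / 6.022×10²³ = 9.648×10⁻⁵ mol.
Fraction absorbed: 1 − 62.8/100 = 0.3720.
Photons absorbed: 0.3720 × 9.648×10⁻⁵ = 3.589×10⁻⁵ mol.
Product: Φ × n_abs = 0.21 × 3.589×10⁻⁵ = 7.537×10⁻⁶ mol.
As a count: 7.537×10⁻⁶ × 6.022×10²³ = 4.54×10¹⁸.

4.54×10¹⁸ molecules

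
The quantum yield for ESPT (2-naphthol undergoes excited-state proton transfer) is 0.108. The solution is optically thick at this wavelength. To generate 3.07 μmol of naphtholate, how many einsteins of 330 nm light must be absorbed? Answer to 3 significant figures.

2.84e-5 einstein

Product: 3.07 μmol = 3.07e-6 mol.
Photons that must be absorbed: 3.07e-6 / 0.108 = 2.843e-5 mol.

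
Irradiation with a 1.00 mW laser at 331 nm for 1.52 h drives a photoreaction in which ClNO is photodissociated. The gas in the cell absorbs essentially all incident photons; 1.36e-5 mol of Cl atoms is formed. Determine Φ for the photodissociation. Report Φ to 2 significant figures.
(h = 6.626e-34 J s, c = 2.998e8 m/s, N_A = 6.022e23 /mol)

Φ = 0.90

Photon energy at 331 nm: hc/λ = (6.626e-34)(2.998e8)/(331e-9) = 6.001e-19 J.
Energy delivered: (1.00 mW)(5472 s) = 5.472 J.
Photons incident: 5.472 / 6.001e-19 = 9.118e18, i.e. 9.118e18/6.022e23 = 1.514e-5 mol.
Φ = 1.36e-5 mol / 1.514e-5 mol photons = 0.90.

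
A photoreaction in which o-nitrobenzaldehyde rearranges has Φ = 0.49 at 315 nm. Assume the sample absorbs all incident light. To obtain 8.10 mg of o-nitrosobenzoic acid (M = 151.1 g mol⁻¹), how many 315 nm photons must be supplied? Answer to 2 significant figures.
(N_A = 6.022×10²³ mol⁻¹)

Product: 8.10 mg / 151.1 g mol⁻¹ = 5.361×10⁻⁵ mol.
Photons that must be absorbed: 5.361×10⁻⁵ / 0.49 = 1.094×10⁻⁴ mol.
Photon count: 1.094×10⁻⁴ × 6.022×10²³ = 6.6×10¹⁹.

6.6×10¹⁹ photons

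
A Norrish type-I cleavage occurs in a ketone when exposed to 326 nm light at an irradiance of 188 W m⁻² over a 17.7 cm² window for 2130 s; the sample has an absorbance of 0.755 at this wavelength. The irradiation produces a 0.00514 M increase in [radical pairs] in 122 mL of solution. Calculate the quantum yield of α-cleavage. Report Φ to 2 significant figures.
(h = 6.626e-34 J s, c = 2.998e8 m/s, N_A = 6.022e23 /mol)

Product: (0.00514 M)(0.122 L) = 6.271e-4 mol.
Photon energy at 326 nm: hc/λ = (6.626e-34)(2.998e8)/(326e-9) = 6.093e-19 J.
Energy delivered: (188 W m⁻²)(17.7e-4 m²)(2130 s) = 708.8 J.
Photons incident: 708.8 / 6.093e-19 = 1.163e21, i.e. 1.163e21/6.022e23 = 0.001931 mol.
Fraction absorbed: 1 − 10^(−0.755) = 0.8242.
Photons absorbed: 0.8242 × 0.001931 = 0.001592 mol.
Φ = 6.271e-4 mol / 0.001592 mol photons = 0.39.

Φ = 0.39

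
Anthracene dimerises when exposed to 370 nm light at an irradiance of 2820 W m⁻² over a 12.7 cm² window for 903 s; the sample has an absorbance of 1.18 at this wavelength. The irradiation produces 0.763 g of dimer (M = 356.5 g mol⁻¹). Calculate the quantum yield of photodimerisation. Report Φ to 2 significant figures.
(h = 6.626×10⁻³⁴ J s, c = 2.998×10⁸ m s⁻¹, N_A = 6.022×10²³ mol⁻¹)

Product: 0.763 g / 356.5 g mol⁻¹ = 0.002140 mol.
Photon energy at 370 nm: hc/λ = (6.626×10⁻³⁴)(2.998×10⁸)/(370×10⁻⁹) = 5.369×10⁻¹⁹ J.
Energy delivered: (2820 W m⁻²)(12.7×10⁻⁴ m²)(903 s) = 3234 J.
Photons incident: 3234 / 5.369×10⁻¹⁹ = 6.023×10²¹, i.e. 6.023×10²¹/6.022×10²³ = 0.01000 mol.
Fraction absorbed: 1 − 10^(−1.18) = 0.9339.
Photons absorbed: 0.9339 × 0.01000 = 0.009339 mol.
Φ = 0.002140 mol / 0.009339 mol photons = 0.23.

Φ = 0.23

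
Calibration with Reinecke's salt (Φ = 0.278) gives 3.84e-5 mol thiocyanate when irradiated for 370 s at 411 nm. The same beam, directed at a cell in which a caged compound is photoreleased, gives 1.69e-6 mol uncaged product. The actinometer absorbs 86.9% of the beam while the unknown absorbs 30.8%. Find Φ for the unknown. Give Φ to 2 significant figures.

Φ = 0.035

Photons absorbed by the actinometer: 3.84e-5 / 0.278 = 1.381e-4 mol.
Incident flux: 1.381e-4 / 0.869 = 1.589e-4 einstein.
Absorbed by unknown: 0.308 × 1.589e-4 = 4.894e-5 mol.
Φ(unknown) = 1.69e-6 / 4.894e-5 = 0.035.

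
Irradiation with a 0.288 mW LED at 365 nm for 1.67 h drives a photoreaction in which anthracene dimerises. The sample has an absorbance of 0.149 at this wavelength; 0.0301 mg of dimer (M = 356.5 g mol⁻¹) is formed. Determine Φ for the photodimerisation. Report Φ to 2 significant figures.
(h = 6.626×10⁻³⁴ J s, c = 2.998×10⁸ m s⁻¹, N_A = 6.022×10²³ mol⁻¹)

Product: 0.0301 mg / 356.5 g mol⁻¹ = 8.443×10⁻⁸ mol.
Photon energy at 365 nm: hc/λ = (6.626×10⁻³⁴)(2.998×10⁸)/(365×10⁻⁹) = 5.442×10⁻¹⁹ J.
Energy delivered: (0.288 mW)(6012 s) = 1.731 J.
Photons incident: 1.731 / 5.442×10⁻¹⁹ = 3.181×10¹⁸, i.e. 3.181×10¹⁸/6.022×10²³ = 5.282×10⁻⁶ mol.
Fraction absorbed: 1 − 10^(−0.149) = 0.2904.
Photons absorbed: 0.2904 × 5.282×10⁻⁶ = 1.534×10⁻⁶ mol.
Φ = 8.443×10⁻⁸ mol / 1.534×10⁻⁶ mol photons = 0.055.

Φ = 0.055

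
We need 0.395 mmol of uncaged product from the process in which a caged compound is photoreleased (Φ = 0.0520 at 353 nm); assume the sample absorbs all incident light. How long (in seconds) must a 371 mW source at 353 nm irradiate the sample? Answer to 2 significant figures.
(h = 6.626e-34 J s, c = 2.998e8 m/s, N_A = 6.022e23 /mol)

t ≈ 6900 s

Product: 0.395 mmol = 3.95e-4 mol.
Photons that must be absorbed: 3.95e-4 / 0.0520 = 0.007596 mol.
Photon energy: hc/λ = 5.627e-19 J; per mole, 3.389e5 J mol⁻¹.
Energy required: 0.007596 × 3.389e5 = 2574 J.
Time: 2574 J / 0.371 W = 6900 s.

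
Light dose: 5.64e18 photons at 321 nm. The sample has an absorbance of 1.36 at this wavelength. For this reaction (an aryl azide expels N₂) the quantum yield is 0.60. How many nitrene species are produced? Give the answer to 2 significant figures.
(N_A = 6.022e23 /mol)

3.2e18 species

Moles of photons: 5.64e18 / 6.022e23 = 9.366e-6 mol.
Fraction absorbed: 1 − 10^(−1.36) = 0.9563.
Photons absorbed: 0.9563 × 9.366e-6 = 8.957e-6 mol.
Product: Φ × n_abs = 0.60 × 8.957e-6 = 5.374e-6 mol.
As a count: 5.374e-6 × 6.022e23 = 3.2e18.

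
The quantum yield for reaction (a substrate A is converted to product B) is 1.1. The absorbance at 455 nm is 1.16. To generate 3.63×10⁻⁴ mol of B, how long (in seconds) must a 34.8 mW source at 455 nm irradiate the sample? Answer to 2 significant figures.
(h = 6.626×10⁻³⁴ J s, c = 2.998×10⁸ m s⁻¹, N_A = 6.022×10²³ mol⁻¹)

Photons that must be absorbed: 3.63×10⁻⁴ / 1.1 = 3.300×10⁻⁴ mol.
Fraction absorbed: 1 − 10^(−1.16) = 0.9308.
Incident photons needed: 3.300×10⁻⁴ / 0.9308 = 3.545×10⁻⁴ mol.
Photon energy: hc/λ = 4.366×10⁻¹⁹ J; per mole, 2.629×10⁵ J mol⁻¹.
Energy required: 3.545×10⁻⁴ × 2.629×10⁵ = 93.20 J.
Time: 93.20 J / 0.0348 W = 2700 s.

t ≈ 2700 s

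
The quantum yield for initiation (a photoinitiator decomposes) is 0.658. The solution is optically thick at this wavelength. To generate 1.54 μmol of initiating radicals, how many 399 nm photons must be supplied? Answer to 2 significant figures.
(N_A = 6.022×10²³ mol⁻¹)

1.4×10¹⁸ photons

Product: 1.54 μmol = 1.54×10⁻⁶ mol.
Photons that must be absorbed: 1.54×10⁻⁶ / 0.658 = 2.340×10⁻⁶ mol.
Photon count: 2.340×10⁻⁶ × 6.022×10²³ = 1.4×10¹⁸.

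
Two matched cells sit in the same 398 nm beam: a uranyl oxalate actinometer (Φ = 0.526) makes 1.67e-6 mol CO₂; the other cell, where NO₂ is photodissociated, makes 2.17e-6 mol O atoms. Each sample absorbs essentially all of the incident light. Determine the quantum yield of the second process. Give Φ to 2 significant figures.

Photons absorbed by the actinometer: 1.67e-6 / 0.526 = 3.175e-6 mol.
Φ(unknown) = 2.17e-6 / 3.175e-6 = 0.68.

Φ = 0.68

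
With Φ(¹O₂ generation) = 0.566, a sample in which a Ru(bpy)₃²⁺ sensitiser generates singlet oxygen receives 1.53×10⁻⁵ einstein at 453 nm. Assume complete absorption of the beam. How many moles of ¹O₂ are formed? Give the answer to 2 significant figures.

8.7×10⁻⁶ mol

Product: Φ × n_abs = 0.566 × 1.53×10⁻⁵ = 8.660×10⁻⁶ mol.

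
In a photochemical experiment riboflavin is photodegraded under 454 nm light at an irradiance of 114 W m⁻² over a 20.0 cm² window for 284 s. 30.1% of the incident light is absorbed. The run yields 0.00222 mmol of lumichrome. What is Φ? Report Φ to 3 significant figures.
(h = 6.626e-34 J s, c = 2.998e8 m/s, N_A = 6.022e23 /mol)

Φ = 0.0300

Product: 0.00222 mmol = 2.22e-6 mol.
Photon energy at 454 nm: hc/λ = (6.626e-34)(2.998e8)/(454e-9) = 4.375e-19 J.
Energy delivered: (114 W m⁻²)(20.0e-4 m²)(284 s) = 64.75 J.
Photons incident: 64.75 / 4.375e-19 = 1.480e20, i.e. 1.480e20/6.022e23 = 2.458e-4 mol.
Photons absorbed: 0.301 × 2.458e-4 = 7.399e-5 mol.
Φ = 2.22e-6 mol / 7.399e-5 mol photons = 0.0300.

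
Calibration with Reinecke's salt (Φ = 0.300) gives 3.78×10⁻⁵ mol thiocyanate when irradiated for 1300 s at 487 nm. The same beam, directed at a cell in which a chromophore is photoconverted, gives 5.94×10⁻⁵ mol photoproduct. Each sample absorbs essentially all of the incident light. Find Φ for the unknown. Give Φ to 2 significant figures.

Photons absorbed by the actinometer: 3.78×10⁻⁵ / 0.300 = 1.260×10⁻⁴ mol.
Φ(unknown) = 5.94×10⁻⁵ / 1.260×10⁻⁴ = 0.47.

Φ = 0.47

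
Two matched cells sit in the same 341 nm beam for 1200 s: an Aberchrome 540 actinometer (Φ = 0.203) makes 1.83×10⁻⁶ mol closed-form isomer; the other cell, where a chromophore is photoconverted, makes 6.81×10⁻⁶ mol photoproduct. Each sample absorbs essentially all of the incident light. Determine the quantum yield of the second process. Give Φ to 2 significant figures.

Photons absorbed by the actinometer: 1.83×10⁻⁶ / 0.203 = 9.015×10⁻⁶ mol.
Φ(unknown) = 6.81×10⁻⁶ / 9.015×10⁻⁶ = 0.76.

Φ = 0.76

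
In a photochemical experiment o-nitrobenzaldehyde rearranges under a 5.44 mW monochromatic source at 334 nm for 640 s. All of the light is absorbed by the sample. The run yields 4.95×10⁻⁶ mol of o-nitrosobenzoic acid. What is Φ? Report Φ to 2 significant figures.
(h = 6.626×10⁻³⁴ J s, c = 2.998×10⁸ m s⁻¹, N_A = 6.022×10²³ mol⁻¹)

Φ = 0.51

Photon energy at 334 nm: hc/λ = (6.626×10⁻³⁴)(2.998×10⁸)/(334×10⁻⁹) = 5.948×10⁻¹⁹ J.
Energy delivered: (5.44 mW)(640 s) = 3.482 J.
Photons incident: 3.482 / 5.948×10⁻¹⁹ = 5.854×10¹⁸, i.e. 5.854×10¹⁸/6.022×10²³ = 9.721×10⁻⁶ mol.
Φ = 4.95×10⁻⁶ mol / 9.721×10⁻⁶ mol photons = 0.51.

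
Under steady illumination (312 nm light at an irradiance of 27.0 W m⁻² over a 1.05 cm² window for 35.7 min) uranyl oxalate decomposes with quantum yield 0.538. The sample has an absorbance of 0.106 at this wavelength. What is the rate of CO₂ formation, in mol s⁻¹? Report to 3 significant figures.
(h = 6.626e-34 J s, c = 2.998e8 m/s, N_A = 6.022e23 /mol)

8.62e-10 mol s⁻¹

Photon energy at 312 nm: hc/λ = (6.626e-34)(2.998e8)/(312e-9) = 6.367e-19 J.
Energy delivered: (27.0 W m⁻²)(1.05e-4 m²)(2142 s) = 6.073 J.
Photons incident: 6.073 / 6.367e-19 = 9.538e18, i.e. 9.538e18/6.022e23 = 1.584e-5 mol.
Fraction absorbed: 1 − 10^(−0.106) = 0.2166.
Photons absorbed: 0.2166 × 1.584e-5 = 3.431e-6 mol.
Product formed: 0.538 × 3.431e-6 = 1.846e-6 mol.
Rate: 1.846e-6 / 2142 s = 8.62e-10 mol s⁻¹.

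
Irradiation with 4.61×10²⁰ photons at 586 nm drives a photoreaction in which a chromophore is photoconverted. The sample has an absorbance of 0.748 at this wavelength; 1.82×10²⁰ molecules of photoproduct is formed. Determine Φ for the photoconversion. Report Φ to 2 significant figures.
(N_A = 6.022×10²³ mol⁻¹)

Φ = 0.48

Product: 1.82×10²⁰ / 6.022×10²³ = 3.022×10⁻⁴ mol.
Moles of photons: 4.61×10²⁰ / 6.022×10²³ = 7.655×10⁻⁴ mol.
Fraction absorbed: 1 − 10^(−0.748) = 0.8214.
Photons absorbed: 0.8214 × 7.655×10⁻⁴ = 6.288×10⁻⁴ mol.
Φ = 3.022×10⁻⁴ mol / 6.288×10⁻⁴ mol photons = 0.48.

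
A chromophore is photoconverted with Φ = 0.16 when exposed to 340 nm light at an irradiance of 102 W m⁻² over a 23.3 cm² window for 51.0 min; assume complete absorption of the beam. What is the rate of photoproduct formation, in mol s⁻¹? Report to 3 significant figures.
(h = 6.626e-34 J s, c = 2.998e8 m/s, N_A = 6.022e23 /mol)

1.08e-7 mol s⁻¹

Photon energy at 340 nm: hc/λ = (6.626e-34)(2.998e8)/(340e-9) = 5.843e-19 J.
Energy delivered: (102 W m⁻²)(23.3e-4 m²)(3060 s) = 727.2 J.
Photons incident: 727.2 / 5.843e-19 = 1.245e21, i.e. 1.245e21/6.022e23 = 0.002067 mol.
Product formed: 0.16 × 0.002067 = 3.307e-4 mol.
Rate: 3.307e-4 / 3060 s = 1.08e-7 mol s⁻¹.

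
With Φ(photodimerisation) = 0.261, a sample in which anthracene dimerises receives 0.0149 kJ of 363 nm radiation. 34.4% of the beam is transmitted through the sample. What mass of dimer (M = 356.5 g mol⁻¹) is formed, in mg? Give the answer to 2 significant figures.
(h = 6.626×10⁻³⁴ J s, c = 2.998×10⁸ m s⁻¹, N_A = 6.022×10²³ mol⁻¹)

Photon energy at 363 nm: hc/λ = (6.626×10⁻³⁴)(2.998×10⁸)/(363×10⁻⁹) = 5.472×10⁻¹⁹ J.
Incident energy: 0.0149 kJ = 14.9 J.
Photons incident: 14.9 / 5.472×10⁻¹⁹ = 2.723×10¹⁹, i.e. 2.723×10¹⁹/6.022×10²³ = 4.522×10⁻⁵ mol.
Fraction absorbed: 1 − 34.4/100 = 0.6560.
Photons absorbed: 0.6560 × 4.522×10⁻⁵ = 2.966×10⁻⁵ mol.
Product: Φ × n_abs = 0.261 × 2.966×10⁻⁵ = 7.741×10⁻⁶ mol.
Mass: 7.741×10⁻⁶ × 356.5 = 0.002760 g = 2.8 mg.

2.8 mg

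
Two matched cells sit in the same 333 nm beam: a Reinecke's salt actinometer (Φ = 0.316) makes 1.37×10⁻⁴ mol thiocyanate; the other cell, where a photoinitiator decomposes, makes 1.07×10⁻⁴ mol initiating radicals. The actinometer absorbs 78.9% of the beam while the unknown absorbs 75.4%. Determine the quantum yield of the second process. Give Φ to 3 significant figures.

Φ = 0.258

Photons absorbed by the actinometer: 1.37×10⁻⁴ / 0.316 = 4.335×10⁻⁴ mol.
Incident flux: 4.335×10⁻⁴ / 0.789 = 5.494×10⁻⁴ einstein.
Absorbed by unknown: 0.754 × 5.494×10⁻⁴ = 4.142×10⁻⁴ mol.
Φ(unknown) = 1.07×10⁻⁴ / 4.142×10⁻⁴ = 0.258.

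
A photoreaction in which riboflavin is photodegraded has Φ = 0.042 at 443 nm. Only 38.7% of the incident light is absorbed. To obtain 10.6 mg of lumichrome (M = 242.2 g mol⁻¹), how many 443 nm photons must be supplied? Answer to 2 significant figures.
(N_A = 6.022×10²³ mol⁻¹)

Product: 10.6 mg / 242.2 g mol⁻¹ = 4.377×10⁻⁵ mol.
Photons that must be absorbed: 4.377×10⁻⁵ / 0.042 = 0.001042 mol.
Incident photons needed: 0.001042 / 0.387 = 0.002693 mol.
Photon count: 0.002693 × 6.022×10²³ = 1.6×10²¹.

1.6×10²¹ photons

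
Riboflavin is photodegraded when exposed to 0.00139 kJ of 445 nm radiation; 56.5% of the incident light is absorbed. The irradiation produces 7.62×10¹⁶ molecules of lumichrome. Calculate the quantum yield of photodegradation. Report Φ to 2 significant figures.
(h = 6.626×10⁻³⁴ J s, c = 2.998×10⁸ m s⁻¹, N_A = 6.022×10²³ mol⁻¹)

Product: 7.62×10¹⁶ / 6.022×10²³ = 1.265×10⁻⁷ mol.
Photon energy at 445 nm: hc/λ = (6.626×10⁻³⁴)(2.998×10⁸)/(445×10⁻⁹) = 4.464×10⁻¹⁹ J.
Incident energy: 0.00139 kJ = 1.39 J.
Photons incident: 1.39 / 4.464×10⁻¹⁹ = 3.114×10¹⁸, i.e. 3.114×10¹⁸/6.022×10²³ = 5.171×10⁻⁶ mol.
Photons absorbed: 0.565 × 5.171×10⁻⁶ = 2.922×10⁻⁶ mol.
Φ = 1.265×10⁻⁷ mol / 2.922×10⁻⁶ mol photons = 0.043.

Φ = 0.043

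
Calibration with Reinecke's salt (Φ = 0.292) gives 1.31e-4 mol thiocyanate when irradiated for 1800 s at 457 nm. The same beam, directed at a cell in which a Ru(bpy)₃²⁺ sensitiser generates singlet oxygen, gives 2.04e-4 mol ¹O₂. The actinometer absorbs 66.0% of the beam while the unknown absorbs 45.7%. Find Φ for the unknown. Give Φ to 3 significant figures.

Photons absorbed by the actinometer: 1.31e-4 / 0.292 = 4.486e-4 mol.
Incident flux: 4.486e-4 / 0.660 = 6.797e-4 einstein.
Absorbed by unknown: 0.457 × 6.797e-4 = 3.106e-4 mol.
Φ(unknown) = 2.04e-4 / 3.106e-4 = 0.657.

Φ = 0.657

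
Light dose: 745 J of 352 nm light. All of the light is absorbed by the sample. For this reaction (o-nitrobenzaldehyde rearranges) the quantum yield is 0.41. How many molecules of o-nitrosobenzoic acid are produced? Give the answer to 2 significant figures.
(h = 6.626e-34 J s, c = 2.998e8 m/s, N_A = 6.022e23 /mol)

Photon energy at 352 nm: hc/λ = (6.626e-34)(2.998e8)/(352e-9) = 5.643e-19 J.
Photons incident: 745 / 5.643e-19 = 1.320e21, i.e. 1.320e21/6.022e23 = 0.002192 mol.
Product: Φ × n_abs = 0.41 × 0.002192 = 8.987e-4 mol.
As a count: 8.987e-4 × 6.022e23 = 5.4e20.

5.4e20 molecules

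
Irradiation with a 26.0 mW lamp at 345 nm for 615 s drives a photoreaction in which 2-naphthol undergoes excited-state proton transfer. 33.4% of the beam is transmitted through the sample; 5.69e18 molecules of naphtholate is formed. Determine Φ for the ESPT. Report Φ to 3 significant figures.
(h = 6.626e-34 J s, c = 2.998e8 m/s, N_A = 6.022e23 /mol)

Product: 5.69e18 / 6.022e23 = 9.449e-6 mol.
Photon energy at 345 nm: hc/λ = (6.626e-34)(2.998e8)/(345e-9) = 5.758e-19 J.
Energy delivered: (26.0 mW)(615 s) = 15.99 J.
Photons incident: 15.99 / 5.758e-19 = 2.777e19, i.e. 2.777e19/6.022e23 = 4.611e-5 mol.
Fraction absorbed: 1 − 33.4/100 = 0.6660.
Photons absorbed: 0.6660 × 4.611e-5 = 3.071e-5 mol.
Φ = 9.449e-6 mol / 3.071e-5 mol photons = 0.308.

Φ = 0.308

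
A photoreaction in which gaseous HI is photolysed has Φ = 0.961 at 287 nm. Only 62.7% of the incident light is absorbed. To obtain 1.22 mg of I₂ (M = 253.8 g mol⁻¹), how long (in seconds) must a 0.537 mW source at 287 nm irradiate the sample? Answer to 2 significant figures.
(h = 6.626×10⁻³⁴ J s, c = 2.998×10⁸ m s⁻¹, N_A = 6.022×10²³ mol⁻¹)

Product: 1.22 mg / 253.8 g mol⁻¹ = 4.807×10⁻⁶ mol.
Photons that must be absorbed: 4.807×10⁻⁶ / 0.961 = 5.002×10⁻⁶ mol.
Incident photons needed: 5.002×10⁻⁶ / 0.627 = 7.978×10⁻⁶ mol.
Photon energy: hc/λ = 6.922×10⁻¹⁹ J; per mole, 4.168×10⁵ J mol⁻¹.
Energy required: 7.978×10⁻⁶ × 4.168×10⁵ = 3.325 J.
Time: 3.325 J / 0.000537 W = 6200 s.

t ≈ 6200 s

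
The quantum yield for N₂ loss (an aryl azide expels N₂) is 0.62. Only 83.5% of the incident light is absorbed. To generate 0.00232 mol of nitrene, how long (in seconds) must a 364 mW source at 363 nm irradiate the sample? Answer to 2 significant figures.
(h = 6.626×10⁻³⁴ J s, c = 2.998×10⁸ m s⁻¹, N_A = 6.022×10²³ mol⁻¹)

t ≈ 4100 s

Photons that must be absorbed: 0.00232 / 0.62 = 0.003742 mol.
Incident photons needed: 0.003742 / 0.835 = 0.004481 mol.
Photon energy: hc/λ = 5.472×10⁻¹⁹ J; per mole, 3.295×10⁵ J mol⁻¹.
Energy required: 0.004481 × 3.295×10⁵ = 1476 J.
Time: 1476 J / 0.364 W = 4100 s.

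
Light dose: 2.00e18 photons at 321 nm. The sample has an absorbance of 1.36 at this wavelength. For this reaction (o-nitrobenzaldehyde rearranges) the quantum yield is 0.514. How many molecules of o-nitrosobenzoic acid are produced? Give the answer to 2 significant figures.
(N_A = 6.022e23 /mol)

Moles of photons: 2.00e18 / 6.022e23 = 3.321e-6 mol.
Fraction absorbed: 1 − 10^(−1.36) = 0.9563.
Photons absorbed: 0.9563 × 3.321e-6 = 3.176e-6 mol.
Product: Φ × n_abs = 0.514 × 3.176e-6 = 1.632e-6 mol.
As a count: 1.632e-6 × 6.022e23 = 9.8e17.

9.8e17 molecules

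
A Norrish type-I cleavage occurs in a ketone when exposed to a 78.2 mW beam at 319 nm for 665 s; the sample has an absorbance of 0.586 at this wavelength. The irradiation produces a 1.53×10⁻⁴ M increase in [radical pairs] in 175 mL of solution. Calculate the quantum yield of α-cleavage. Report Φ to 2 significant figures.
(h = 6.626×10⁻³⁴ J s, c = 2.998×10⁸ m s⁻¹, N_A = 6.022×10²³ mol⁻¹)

Φ = 0.26

Product: (1.53×10⁻⁴ M)(0.175 L) = 2.678×10⁻⁵ mol.
Photon energy at 319 nm: hc/λ = (6.626×10⁻³⁴)(2.998×10⁸)/(319×10⁻⁹) = 6.227×10⁻¹⁹ J.
Energy delivered: (78.2 mW)(665 s) = 52.00 J.
Photons incident: 52.00 / 6.227×10⁻¹⁹ = 8.351×10¹⁹, i.e. 8.351×10¹⁹/6.022×10²³ = 1.387×10⁻⁴ mol.
Fraction absorbed: 1 − 10^(−0.586) = 0.7406.
Photons absorbed: 0.7406 × 1.387×10⁻⁴ = 1.027×10⁻⁴ mol.
Φ = 2.678×10⁻⁵ mol / 1.027×10⁻⁴ mol photons = 0.26.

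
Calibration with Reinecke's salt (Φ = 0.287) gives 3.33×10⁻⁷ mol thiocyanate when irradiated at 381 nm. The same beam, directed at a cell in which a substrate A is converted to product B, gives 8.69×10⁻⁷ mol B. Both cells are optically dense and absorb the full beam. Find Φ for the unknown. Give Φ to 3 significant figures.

Φ = 0.749

Photons absorbed by the actinometer: 3.33×10⁻⁷ / 0.287 = 1.160×10⁻⁶ mol.
Φ(unknown) = 8.69×10⁻⁷ / 1.160×10⁻⁶ = 0.749.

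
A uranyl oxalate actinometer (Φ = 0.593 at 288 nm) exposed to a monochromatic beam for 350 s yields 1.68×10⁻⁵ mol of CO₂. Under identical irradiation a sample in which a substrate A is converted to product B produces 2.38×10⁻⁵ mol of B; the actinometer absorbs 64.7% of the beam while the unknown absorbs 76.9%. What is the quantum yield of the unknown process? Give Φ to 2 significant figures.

Φ = 0.71

Photons absorbed by the actinometer: 1.68×10⁻⁵ / 0.593 = 2.833×10⁻⁵ mol.
Incident flux: 2.833×10⁻⁵ / 0.647 = 4.379×10⁻⁵ einstein.
Absorbed by unknown: 0.769 × 4.379×10⁻⁵ = 3.367×10⁻⁵ mol.
Φ(unknown) = 2.38×10⁻⁵ / 3.367×10⁻⁵ = 0.71.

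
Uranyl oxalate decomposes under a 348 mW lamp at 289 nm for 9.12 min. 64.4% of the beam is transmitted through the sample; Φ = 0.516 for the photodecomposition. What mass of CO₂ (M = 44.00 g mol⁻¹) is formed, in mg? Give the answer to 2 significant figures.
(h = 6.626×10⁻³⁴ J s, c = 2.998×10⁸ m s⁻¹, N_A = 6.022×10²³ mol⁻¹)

3.7 mg

Photon energy at 289 nm: hc/λ = (6.626×10⁻³⁴)(2.998×10⁸)/(289×10⁻⁹) = 6.874×10⁻¹⁹ J.
Energy delivered: (348 mW)(547.2 s) = 190.4 J.
Photons incident: 190.4 / 6.874×10⁻¹⁹ = 2.770×10²⁰, i.e. 2.770×10²⁰/6.022×10²³ = 4.600×10⁻⁴ mol.
Fraction absorbed: 1 − 64.4/100 = 0.3560.
Photons absorbed: 0.3560 × 4.600×10⁻⁴ = 1.638×10⁻⁴ mol.
Product: Φ × n_abs = 0.516 × 1.638×10⁻⁴ = 8.452×10⁻⁵ mol.
Mass: 8.452×10⁻⁵ × 44.00 = 0.003719 g = 3.7 mg.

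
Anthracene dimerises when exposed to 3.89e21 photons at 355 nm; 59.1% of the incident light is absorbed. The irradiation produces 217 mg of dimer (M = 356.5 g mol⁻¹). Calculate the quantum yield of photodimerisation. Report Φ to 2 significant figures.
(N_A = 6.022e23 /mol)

Φ = 0.16

Product: 217 mg / 356.5 g mol⁻¹ = 6.087e-4 mol.
Moles of photons: 3.89e21 / 6.022e23 = 0.006460 mol.
Photons absorbed: 0.591 × 0.006460 = 0.003818 mol.
Φ = 6.087e-4 mol / 0.003818 mol photons = 0.16.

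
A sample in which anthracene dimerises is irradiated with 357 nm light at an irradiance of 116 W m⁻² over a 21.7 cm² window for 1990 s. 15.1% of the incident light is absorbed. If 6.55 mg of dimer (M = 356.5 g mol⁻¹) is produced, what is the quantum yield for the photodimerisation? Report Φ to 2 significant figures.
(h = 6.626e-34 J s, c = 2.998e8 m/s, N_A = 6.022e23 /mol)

Φ = 0.081

Product: 6.55 mg / 356.5 g mol⁻¹ = 1.837e-5 mol.
Photon energy at 357 nm: hc/λ = (6.626e-34)(2.998e8)/(357e-9) = 5.564e-19 J.
Energy delivered: (116 W m⁻²)(21.7e-4 m²)(1990 s) = 500.9 J.
Photons incident: 500.9 / 5.564e-19 = 9.003e20, i.e. 9.003e20/6.022e23 = 0.001495 mol.
Photons absorbed: 0.151 × 0.001495 = 2.257e-4 mol.
Φ = 1.837e-5 mol / 2.257e-4 mol photons = 0.081.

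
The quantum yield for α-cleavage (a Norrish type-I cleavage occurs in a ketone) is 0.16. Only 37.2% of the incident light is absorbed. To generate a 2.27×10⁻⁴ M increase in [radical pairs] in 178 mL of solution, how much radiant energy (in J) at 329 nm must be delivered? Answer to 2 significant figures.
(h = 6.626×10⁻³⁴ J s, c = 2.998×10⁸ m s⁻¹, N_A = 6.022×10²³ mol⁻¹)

Product: (2.27×10⁻⁴ M)(0.178 L) = 4.041×10⁻⁵ mol.
Photons that must be absorbed: 4.041×10⁻⁵ / 0.16 = 2.526×10⁻⁴ mol.
Incident photons needed: 2.526×10⁻⁴ / 0.372 = 6.790×10⁻⁴ mol.
Photon energy: hc/λ = 6.038×10⁻¹⁹ J; per mole, 3.636×10⁵ J mol⁻¹.
Energy required: 6.790×10⁻⁴ × 3.636×10⁵ = 250 J.

250 J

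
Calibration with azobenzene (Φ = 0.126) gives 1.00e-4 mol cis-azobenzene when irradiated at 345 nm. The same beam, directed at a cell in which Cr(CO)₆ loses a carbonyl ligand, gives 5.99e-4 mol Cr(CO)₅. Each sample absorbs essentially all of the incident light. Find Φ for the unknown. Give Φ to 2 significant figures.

Φ = 0.75

Photons absorbed by the actinometer: 1.00e-4 / 0.126 = 7.937e-4 mol.
Φ(unknown) = 5.99e-4 / 7.937e-4 = 0.75.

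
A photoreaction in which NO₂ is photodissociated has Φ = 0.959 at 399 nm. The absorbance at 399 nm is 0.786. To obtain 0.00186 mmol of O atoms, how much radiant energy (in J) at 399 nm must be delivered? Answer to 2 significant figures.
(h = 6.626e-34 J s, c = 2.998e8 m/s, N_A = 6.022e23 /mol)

Product: 0.00186 mmol = 1.86e-6 mol.
Photons that must be absorbed: 1.86e-6 / 0.959 = 1.940e-6 mol.
Fraction absorbed: 1 − 10^(−0.786) = 0.8363.
Incident photons needed: 1.940e-6 / 0.8363 = 2.320e-6 mol.
Photon energy: hc/λ = 4.979e-19 J; per mole, 2.998e5 J mol⁻¹.
Energy required: 2.320e-6 × 2.998e5 = 0.70 J.

0.70 J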